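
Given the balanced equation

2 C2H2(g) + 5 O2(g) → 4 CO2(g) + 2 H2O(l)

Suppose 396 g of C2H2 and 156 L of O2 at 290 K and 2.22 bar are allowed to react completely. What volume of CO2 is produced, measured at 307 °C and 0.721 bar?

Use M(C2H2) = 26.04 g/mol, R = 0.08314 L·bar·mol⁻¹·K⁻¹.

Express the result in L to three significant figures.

769 L

n(C2H2) = 396 / 26.04 = 15.21 mol
n(O2) = PV/RT = (2.22 × 156) / (0.08314 × 290) = 14.36 mol
For 15.21 mol C2H2, stoichiometry requires (5/2) × 15.21 = 38.03 mol O2; 14.36 mol is available, so O2 is limiting.
n(CO2) = (4/5) × 14.36 = 11.49 mol
V(CO2) = nRT/P = 11.49 × 0.08314 × 580.15 / 0.721 = 768.7 L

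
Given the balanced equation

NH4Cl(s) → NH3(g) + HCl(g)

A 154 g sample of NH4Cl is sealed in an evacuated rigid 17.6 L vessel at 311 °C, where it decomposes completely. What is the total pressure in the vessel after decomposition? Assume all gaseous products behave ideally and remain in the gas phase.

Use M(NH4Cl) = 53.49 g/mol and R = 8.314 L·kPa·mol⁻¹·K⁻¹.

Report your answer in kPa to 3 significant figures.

n(NH4Cl) = 154 / 53.49 = 2.879 mol
n(gas produced) = (2/1) × 2.879 = 5.758 mol
P = nRT/V = 5.758 × 8.314 × 584.15 / 17.6 = 1589 kPa

1590 kPa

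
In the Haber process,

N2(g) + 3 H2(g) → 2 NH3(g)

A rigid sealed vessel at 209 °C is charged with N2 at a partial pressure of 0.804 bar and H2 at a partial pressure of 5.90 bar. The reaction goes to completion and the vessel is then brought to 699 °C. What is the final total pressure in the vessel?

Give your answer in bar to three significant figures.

With V and T fixed, P_i ∝ n_i, so the mole ratios apply directly to partial pressures at 209 °C.
P(H2) required for 0.804 bar of N2 = (3/1) × 0.804 = 2.412 bar; available 5.90 bar, so N2 is limiting.
P(H2) remaining = 5.90 − (3/1) × 0.804 = 3.488 bar
P(gaseous products) = (2)/1 × 0.804 = 1.608 bar
P_total at 209 °C = 3.488 + 1.608 = 5.096 bar
Scaling to 699 °C: P = 5.096 × 972.15/482.15 = 10.27 bar

10.3 bar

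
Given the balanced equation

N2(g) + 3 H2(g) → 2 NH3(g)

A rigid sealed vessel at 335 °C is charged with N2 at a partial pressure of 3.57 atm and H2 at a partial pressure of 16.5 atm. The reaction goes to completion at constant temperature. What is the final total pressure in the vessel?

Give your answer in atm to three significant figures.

With V and T fixed, P_i ∝ n_i, so the mole ratios apply directly to partial pressures at 335 °C.
P(H2) required for 3.57 atm of N2 = (3/1) × 3.57 = 10.71 atm; available 16.5 atm, so N2 is limiting.
P(H2) remaining = 16.5 − (3/1) × 3.57 = 5.790 atm
P(gaseous products) = (2)/1 × 3.57 = 7.140 atm
P_total at 335 °C = 5.790 + 7.140 = 12.93 atm

12.9 atm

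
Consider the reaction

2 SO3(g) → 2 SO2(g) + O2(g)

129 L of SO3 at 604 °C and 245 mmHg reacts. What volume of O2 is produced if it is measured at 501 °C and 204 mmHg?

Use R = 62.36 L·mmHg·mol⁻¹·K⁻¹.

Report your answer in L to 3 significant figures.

68.4 L

n(SO3) = PV/RT = (245 × 129) / (62.36 × 877.15) = 0.5778 mol
n(O2) = (1/2) × 0.5778 = 0.2889 mol
V = nRT/P = 0.2889 × 62.36 × 774.15 / 204 = 68.37 L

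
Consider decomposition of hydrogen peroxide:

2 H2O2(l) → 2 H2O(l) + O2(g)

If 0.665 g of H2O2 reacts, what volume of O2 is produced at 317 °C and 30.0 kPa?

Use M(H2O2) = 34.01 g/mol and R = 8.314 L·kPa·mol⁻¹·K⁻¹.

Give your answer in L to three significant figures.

1.60 L

n(H2O2) = 0.6650 / 34.01 = 0.01955 mol
n(O2) = (1/2) × 0.01955 = 0.009775 mol
V = nRT/P = 0.009775 × 8.314 × 590.15 / 30.0 = 1.599 L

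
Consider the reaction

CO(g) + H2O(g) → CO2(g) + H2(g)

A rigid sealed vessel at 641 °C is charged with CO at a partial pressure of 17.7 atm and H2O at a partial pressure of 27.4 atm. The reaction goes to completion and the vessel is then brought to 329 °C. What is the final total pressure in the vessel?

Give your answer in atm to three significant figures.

29.7 atm

At constant V, partial pressures at 641 °C are proportional to moles, so apply stoichiometry directly to pressures.
P(H2O) required for 17.7 atm of CO = (1/1) × 17.7 = 17.70 atm; available 27.4 atm, so CO is limiting.
P(H2O) remaining = 27.4 − (1/1) × 17.7 = 9.700 atm
P(gaseous products) = (1+1)/1 × 17.7 = 35.40 atm
P_total at 641 °C = 9.700 + 35.40 = 45.10 atm
Scaling to 329 °C: P = 45.10 × 602.15/914.15 = 29.71 atm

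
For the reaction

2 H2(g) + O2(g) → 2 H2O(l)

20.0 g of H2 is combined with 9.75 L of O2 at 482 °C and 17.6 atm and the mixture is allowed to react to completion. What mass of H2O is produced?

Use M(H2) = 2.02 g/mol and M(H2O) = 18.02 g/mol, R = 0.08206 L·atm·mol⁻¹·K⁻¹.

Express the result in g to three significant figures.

n(H2) = 20.0 / 2.02 = 9.901 mol
n(O2) = PV/RT = (17.6 × 9.75) / (0.08206 × 755.15) = 2.769 mol
For 9.901 mol H2, stoichiometry requires (1/2) × 9.901 = 4.950 mol O2; 2.769 mol is available, so O2 is limiting.
n(H2O) = (2/1) × 2.769 = 5.538 mol
m(H2O) = 5.538 × 18.02 = 99.79 g

99.8 g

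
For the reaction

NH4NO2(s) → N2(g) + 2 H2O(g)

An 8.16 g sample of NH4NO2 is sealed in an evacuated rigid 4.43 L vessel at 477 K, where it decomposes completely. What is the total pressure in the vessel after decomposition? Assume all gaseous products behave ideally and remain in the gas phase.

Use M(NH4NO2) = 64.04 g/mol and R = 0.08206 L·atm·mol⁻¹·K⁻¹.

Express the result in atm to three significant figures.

3.38 atm

n(NH4NO2) = 8.16 / 64.04 = 0.1274 mol
n(gas produced) = (3/1) × 0.1274 = 0.3822 mol
P = nRT/V = 0.3822 × 0.08206 × 477 / 4.43 = 3.377 atm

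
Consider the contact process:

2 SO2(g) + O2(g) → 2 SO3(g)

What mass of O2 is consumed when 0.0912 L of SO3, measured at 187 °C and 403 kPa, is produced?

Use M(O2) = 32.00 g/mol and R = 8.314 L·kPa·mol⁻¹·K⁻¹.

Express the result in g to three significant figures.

n(SO3) = PV/RT = (403 × 0.0912) / (8.314 × 460.15) = 0.009607 mol
n(O2) = (1/2) × 0.009607 = 0.004803 mol
m(O2) = 0.004803 × 32.00 = 0.1537 g

0.154 g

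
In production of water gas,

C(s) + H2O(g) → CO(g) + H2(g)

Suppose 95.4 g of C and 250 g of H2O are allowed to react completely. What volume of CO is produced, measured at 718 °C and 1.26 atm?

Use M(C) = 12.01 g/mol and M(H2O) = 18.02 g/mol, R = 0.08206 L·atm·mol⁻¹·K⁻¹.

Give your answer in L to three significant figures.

513 L

n(C) = 95.4 / 12.01 = 7.943 mol
n(H2O) = 250 / 18.02 = 13.87 mol
For 7.943 mol C, stoichiometry requires (1/1) × 7.943 = 7.943 mol H2O; 13.87 mol is available, so C is limiting.
n(CO) = (1/1) × 7.943 = 7.943 mol
V(CO) = nRT/P = 7.943 × 0.08206 × 991.15 / 1.26 = 512.7 L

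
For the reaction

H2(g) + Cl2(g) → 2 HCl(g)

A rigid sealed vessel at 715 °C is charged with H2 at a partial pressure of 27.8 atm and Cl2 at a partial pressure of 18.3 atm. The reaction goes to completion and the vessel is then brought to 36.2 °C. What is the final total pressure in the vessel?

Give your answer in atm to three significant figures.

14.4 atm

With V and T fixed, P_i ∝ n_i, so the mole ratios apply directly to partial pressures at 715 °C.
P(Cl2) required for 27.8 atm of H2 = (1/1) × 27.8 = 27.80 atm; available 18.3 atm, so Cl2 is limiting.
P(H2) remaining = 27.8 − (1/1) × 18.3 = 9.500 atm
P(gaseous products) = (2)/1 × 18.3 = 36.60 atm
P_total at 715 °C = 9.500 + 36.60 = 46.10 atm
Scaling to 36.2 °C: P = 46.10 × 309.35/988.15 = 14.43 atm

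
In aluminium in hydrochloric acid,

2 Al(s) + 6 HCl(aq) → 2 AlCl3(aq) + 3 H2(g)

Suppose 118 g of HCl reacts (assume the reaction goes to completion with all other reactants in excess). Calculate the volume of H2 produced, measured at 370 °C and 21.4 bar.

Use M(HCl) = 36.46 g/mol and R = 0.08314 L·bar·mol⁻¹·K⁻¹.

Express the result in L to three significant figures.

4.04 L

n(HCl) = 118.0 / 36.46 = 3.236 mol
n(H2) = (3/6) × 3.236 = 1.618 mol
V = nRT/P = 1.618 × 0.08314 × 643.15 / 21.4 = 4.043 L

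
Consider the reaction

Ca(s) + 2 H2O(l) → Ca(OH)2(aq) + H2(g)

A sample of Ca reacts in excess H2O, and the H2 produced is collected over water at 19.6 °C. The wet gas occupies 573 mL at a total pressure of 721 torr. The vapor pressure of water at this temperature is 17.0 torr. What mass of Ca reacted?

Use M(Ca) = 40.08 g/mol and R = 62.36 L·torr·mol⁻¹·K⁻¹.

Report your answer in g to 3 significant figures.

0.886 g

P(H2) = 721 − 17.0 = 704.0 torr
n(H2) = PV/RT = (704.0 × 0.5730) / (62.36 × 292.75) = 0.02210 mol
n(Ca) = (1/1) × 0.02210 = 0.02210 mol
m(Ca) = 0.02210 × 40.08 = 0.8858 g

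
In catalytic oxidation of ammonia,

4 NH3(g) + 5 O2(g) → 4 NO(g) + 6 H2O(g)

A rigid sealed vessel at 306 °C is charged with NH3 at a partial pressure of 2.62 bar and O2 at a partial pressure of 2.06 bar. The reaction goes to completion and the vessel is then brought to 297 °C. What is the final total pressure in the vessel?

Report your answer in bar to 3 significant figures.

At constant V, partial pressures at 306 °C are proportional to moles, so apply stoichiometry directly to pressures.
P(O2) required for 2.62 bar of NH3 = (5/4) × 2.62 = 3.275 bar; available 2.06 bar, so O2 is limiting.
P(NH3) remaining = 2.62 − (4/5) × 2.06 = 0.9720 bar
P(gaseous products) = (4+6)/5 × 2.06 = 4.120 bar
P_total at 306 °C = 0.9720 + 4.120 = 5.092 bar
Scaling to 297 °C: P = 5.092 × 570.15/579.15 = 5.013 bar

5.01 bar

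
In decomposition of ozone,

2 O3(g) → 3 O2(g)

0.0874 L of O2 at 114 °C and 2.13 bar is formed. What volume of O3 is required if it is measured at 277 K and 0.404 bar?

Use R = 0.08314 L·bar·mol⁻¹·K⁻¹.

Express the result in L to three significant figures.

0.220 L

n(O2) = PV/RT = (2.13 × 0.0874) / (0.08314 × 387.15) = 0.005784 mol
n(O3) = (2/3) × 0.005784 = 0.003856 mol
V = nRT/P = 0.003856 × 0.08314 × 277 / 0.404 = 0.2198 L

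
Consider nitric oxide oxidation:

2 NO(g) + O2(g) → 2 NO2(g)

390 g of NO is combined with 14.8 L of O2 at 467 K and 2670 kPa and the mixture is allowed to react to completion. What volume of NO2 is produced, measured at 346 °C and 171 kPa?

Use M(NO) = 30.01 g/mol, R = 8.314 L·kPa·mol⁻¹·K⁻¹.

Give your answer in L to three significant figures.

n(NO) = 390 / 30.01 = 13.00 mol
n(O2) = PV/RT = (2670 × 14.8) / (8.314 × 467) = 10.18 mol
For 13.00 mol NO, stoichiometry requires (1/2) × 13.00 = 6.500 mol O2; 10.18 mol is available, so NO is limiting.
n(NO2) = (2/2) × 13.00 = 13.00 mol
V(NO2) = nRT/P = 13.00 × 8.314 × 619.15 / 171 = 391.3 L

391 L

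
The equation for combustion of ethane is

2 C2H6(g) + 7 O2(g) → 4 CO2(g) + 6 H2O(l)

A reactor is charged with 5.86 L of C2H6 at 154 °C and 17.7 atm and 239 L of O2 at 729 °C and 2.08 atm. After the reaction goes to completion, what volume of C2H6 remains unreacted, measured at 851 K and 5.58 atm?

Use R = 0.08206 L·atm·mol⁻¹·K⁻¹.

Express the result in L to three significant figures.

n(C2H6) = PV/RT = (17.7 × 5.86) / (0.08206 × 427.15) = 2.959 mol
n(O2) = PV/RT = (2.08 × 239) / (0.08206 × 1002.15) = 6.045 mol
For 2.959 mol C2H6, stoichiometry requires (7/2) × 2.959 = 10.36 mol O2; 6.045 mol is available, so O2 is limiting.
n(C2H6) consumed = (2/7) × 6.045 = 1.727 mol; remaining = 2.959 − 1.727 = 1.232 mol
V(C2H6) = nRT/P = 1.232 × 0.08206 × 851 / 5.58 = 15.42 L

15.4 L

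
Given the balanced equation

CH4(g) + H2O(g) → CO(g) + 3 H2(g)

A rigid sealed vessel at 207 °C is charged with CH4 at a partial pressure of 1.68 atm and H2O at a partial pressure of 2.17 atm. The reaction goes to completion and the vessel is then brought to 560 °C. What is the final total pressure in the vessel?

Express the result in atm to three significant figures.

With V and T fixed, P_i ∝ n_i, so the mole ratios apply directly to partial pressures at 207 °C.
P(H2O) required for 1.68 atm of CH4 = (1/1) × 1.68 = 1.680 atm; available 2.17 atm, so CH4 is limiting.
P(H2O) remaining = 2.17 − (1/1) × 1.68 = 0.4900 atm
P(gaseous products) = (1+3)/1 × 1.68 = 6.720 atm
P_total at 207 °C = 0.4900 + 6.720 = 7.210 atm
Scaling to 560 °C: P = 7.210 × 833.15/480.15 = 12.51 atm

12.5 atm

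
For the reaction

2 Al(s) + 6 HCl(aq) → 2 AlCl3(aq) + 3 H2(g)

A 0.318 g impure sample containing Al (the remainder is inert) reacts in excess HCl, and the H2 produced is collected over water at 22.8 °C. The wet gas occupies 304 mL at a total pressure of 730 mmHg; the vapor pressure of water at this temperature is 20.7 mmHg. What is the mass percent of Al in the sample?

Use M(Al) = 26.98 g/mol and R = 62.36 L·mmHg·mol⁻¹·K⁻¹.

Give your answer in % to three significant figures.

66.1 %

P(H2) = 730 − 20.7 = 709.3 mmHg
n(H2) = PV/RT = (709.3 × 0.3040) / (62.36 × 295.95) = 0.01168 mol
n(Al) = (2/3) × 0.01168 = 0.007787 mol
m(Al) = 0.007787 × 26.98 = 0.2101 g
%Al = 0.2101 / 0.318 × 100 = 66.07%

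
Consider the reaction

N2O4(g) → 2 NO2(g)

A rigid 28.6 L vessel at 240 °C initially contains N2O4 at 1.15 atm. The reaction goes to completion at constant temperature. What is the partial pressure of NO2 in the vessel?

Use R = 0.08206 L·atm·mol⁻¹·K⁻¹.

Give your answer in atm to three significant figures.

n(N2O4)₀ = PV/RT = (1.15 × 28.6) / (0.08206 × 513.15) = 0.7811 mol
n(NO2) = (2/1) × 0.7811 = 1.562 mol
P(NO2) = nRT/V = 1.562 × 0.08206 × 513.15 / 28.6 = 2.300 atm

2.30 atm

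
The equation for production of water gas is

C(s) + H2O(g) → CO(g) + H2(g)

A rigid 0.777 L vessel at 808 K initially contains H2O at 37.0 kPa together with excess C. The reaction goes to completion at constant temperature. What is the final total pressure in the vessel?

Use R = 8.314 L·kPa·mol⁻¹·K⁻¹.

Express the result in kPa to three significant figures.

74.0 kPa

At constant T and V, P ∝ n(gas): 1 mol gas → 2 mol gas.
P_final = (2/1) × 37.0 = 74.00 kPa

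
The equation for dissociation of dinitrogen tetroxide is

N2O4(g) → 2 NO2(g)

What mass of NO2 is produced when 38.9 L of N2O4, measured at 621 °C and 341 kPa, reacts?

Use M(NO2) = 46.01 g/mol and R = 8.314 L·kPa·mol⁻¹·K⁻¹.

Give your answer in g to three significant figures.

164 g

n(N2O4) = PV/RT = (341 × 38.9) / (8.314 × 894.15) = 1.784 mol
n(NO2) = (2/1) × 1.784 = 3.568 mol
m(NO2) = 3.568 × 46.01 = 164.2 g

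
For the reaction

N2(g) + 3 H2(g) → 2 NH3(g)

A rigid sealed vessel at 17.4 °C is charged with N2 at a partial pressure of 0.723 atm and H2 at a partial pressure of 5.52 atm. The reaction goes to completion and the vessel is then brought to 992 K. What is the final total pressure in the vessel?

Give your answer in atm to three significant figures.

16.4 atm

Because the vessel is rigid and T is held at 17.4 °C, work the stoichiometry in partial pressures (P_i = n_iRT/V).
P(H2) required for 0.723 atm of N2 = (3/1) × 0.723 = 2.169 atm; available 5.52 atm, so N2 is limiting.
P(H2) remaining = 5.52 − (3/1) × 0.723 = 3.351 atm
P(gaseous products) = (2)/1 × 0.723 = 1.446 atm
P_total at 17.4 °C = 3.351 + 1.446 = 4.797 atm
Scaling to 992 K: P = 4.797 × 992/290.55 = 16.38 atm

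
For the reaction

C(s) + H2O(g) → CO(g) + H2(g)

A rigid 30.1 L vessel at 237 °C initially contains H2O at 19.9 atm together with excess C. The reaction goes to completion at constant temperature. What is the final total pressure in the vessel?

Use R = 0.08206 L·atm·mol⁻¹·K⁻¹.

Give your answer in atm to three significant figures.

At constant T and V, P ∝ n(gas): 1 mol gas → 2 mol gas.
P_final = (2/1) × 19.9 = 39.80 atm

39.8 atm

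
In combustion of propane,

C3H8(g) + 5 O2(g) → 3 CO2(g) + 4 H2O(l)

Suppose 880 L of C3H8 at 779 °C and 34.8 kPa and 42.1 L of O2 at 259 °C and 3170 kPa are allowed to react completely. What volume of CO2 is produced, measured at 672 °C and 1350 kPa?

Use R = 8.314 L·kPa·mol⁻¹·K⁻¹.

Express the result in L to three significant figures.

61.1 L

n(C3H8) = PV/RT = (34.8 × 880) / (8.314 × 1052.15) = 3.501 mol
n(O2) = PV/RT = (3170 × 42.1) / (8.314 × 532.15) = 30.16 mol
For 3.501 mol C3H8, stoichiometry requires (5/1) × 3.501 = 17.50 mol O2; 30.16 mol is available, so C3H8 is limiting.
n(CO2) = (3/1) × 3.501 = 10.50 mol
V(CO2) = nRT/P = 10.50 × 8.314 × 945.15 / 1350 = 61.12 L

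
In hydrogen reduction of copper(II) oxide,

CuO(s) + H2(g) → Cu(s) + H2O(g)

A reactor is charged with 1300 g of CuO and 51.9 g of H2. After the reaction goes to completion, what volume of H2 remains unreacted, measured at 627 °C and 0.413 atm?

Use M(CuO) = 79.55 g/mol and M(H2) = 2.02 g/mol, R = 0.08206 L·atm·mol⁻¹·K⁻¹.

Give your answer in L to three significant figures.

n(CuO) = 1300 / 79.55 = 16.34 mol
n(H2) = 51.9 / 2.02 = 25.69 mol
For 16.34 mol CuO, stoichiometry requires (1/1) × 16.34 = 16.34 mol H2; 25.69 mol is available, so CuO is limiting.
n(H2) consumed = (1/1) × 16.34 = 16.34 mol; remaining = 25.69 − 16.34 = 9.350 mol
V(H2) = nRT/P = 9.350 × 0.08206 × 900.15 / 0.413 = 1672 L

1670 L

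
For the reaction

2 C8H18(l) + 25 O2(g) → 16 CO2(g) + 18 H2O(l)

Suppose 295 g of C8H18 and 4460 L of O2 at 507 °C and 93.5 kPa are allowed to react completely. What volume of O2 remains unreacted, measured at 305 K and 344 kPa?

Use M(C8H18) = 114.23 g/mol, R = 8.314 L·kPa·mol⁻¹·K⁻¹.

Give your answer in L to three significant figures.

n(C8H18) = 295 / 114.23 = 2.583 mol
n(O2) = PV/RT = (93.5 × 4460) / (8.314 × 780.15) = 64.29 mol
For 2.583 mol C8H18, stoichiometry requires (25/2) × 2.583 = 32.29 mol O2; 64.29 mol is available, so C8H18 is limiting.
n(O2) consumed = (25/2) × 2.583 = 32.29 mol; remaining = 64.29 − 32.29 = 32.00 mol
V(O2) = nRT/P = 32.00 × 8.314 × 305 / 344 = 235.9 L

236 L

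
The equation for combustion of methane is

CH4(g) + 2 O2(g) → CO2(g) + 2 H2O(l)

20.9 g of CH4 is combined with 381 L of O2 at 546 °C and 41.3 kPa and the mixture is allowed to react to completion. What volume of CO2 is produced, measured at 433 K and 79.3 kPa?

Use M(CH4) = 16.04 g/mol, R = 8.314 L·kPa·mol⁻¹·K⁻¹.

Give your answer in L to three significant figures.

52.4 L

n(CH4) = 20.9 / 16.04 = 1.303 mol
n(O2) = PV/RT = (41.3 × 381) / (8.314 × 819.15) = 2.310 mol
For 1.303 mol CH4, stoichiometry requires (2/1) × 1.303 = 2.606 mol O2; 2.310 mol is available, so O2 is limiting.
n(CO2) = (1/2) × 2.310 = 1.155 mol
V(CO2) = nRT/P = 1.155 × 8.314 × 433 / 79.3 = 52.43 L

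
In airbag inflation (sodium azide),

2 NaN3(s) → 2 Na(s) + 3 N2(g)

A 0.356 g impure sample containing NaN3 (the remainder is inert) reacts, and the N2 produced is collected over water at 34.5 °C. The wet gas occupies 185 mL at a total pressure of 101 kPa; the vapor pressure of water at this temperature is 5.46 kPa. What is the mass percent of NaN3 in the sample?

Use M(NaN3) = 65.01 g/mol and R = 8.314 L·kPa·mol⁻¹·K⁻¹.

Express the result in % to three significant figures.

P(N2) = 101 − 5.46 = 95.54 kPa
n(N2) = PV/RT = (95.54 × 0.1850) / (8.314 × 307.65) = 0.006910 mol
n(NaN3) = (2/3) × 0.006910 = 0.004607 mol
m(NaN3) = 0.004607 × 65.01 = 0.2995 g
%NaN3 = 0.2995 / 0.356 × 100 = 84.13%

84.1 %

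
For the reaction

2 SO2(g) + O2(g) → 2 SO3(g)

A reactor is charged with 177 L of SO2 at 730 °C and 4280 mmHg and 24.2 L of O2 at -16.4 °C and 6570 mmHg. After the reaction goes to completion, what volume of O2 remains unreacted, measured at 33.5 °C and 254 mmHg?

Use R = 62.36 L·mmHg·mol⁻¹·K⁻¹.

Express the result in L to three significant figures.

n(SO2) = PV/RT = (4280 × 177) / (62.36 × 1003.15) = 12.11 mol
n(O2) = PV/RT = (6570 × 24.2) / (62.36 × 256.75) = 9.930 mol
For 12.11 mol SO2, stoichiometry requires (1/2) × 12.11 = 6.055 mol O2; 9.930 mol is available, so SO2 is limiting.
n(O2) consumed = (1/2) × 12.11 = 6.055 mol; remaining = 9.930 − 6.055 = 3.875 mol
V(O2) = nRT/P = 3.875 × 62.36 × 306.65 / 254 = 291.7 L

292 L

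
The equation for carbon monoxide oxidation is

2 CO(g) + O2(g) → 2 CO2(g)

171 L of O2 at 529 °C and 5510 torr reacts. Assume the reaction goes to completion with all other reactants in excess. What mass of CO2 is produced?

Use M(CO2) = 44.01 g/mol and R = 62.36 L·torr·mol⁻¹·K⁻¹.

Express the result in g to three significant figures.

n(O2) = PV/RT = (5510 × 171) / (62.36 × 802.15) = 18.84 mol
n(CO2) = (2/1) × 18.84 = 37.68 mol
m(CO2) = 37.68 × 44.01 = 1658 g

1660 g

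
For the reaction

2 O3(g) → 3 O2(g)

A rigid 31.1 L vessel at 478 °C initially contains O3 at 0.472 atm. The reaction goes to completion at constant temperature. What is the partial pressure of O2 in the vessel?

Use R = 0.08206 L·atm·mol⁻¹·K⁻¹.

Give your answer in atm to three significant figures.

0.708 atm

n(O3)₀ = PV/RT = (0.472 × 31.1) / (0.08206 × 751.15) = 0.2381 mol
n(O2) = (3/2) × 0.2381 = 0.3572 mol
P(O2) = nRT/V = 0.3572 × 0.08206 × 751.15 / 31.1 = 0.7080 atm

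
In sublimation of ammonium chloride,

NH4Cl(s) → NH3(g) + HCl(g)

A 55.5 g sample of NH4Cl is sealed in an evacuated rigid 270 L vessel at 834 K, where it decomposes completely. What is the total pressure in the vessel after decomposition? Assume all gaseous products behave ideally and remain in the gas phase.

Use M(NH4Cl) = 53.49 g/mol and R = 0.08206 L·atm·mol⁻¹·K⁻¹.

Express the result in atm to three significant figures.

n(NH4Cl) = 55.5 / 53.49 = 1.038 mol
n(gas produced) = (2/1) × 1.038 = 2.076 mol
P = nRT/V = 2.076 × 0.08206 × 834 / 270 = 0.5262 atm

0.526 atm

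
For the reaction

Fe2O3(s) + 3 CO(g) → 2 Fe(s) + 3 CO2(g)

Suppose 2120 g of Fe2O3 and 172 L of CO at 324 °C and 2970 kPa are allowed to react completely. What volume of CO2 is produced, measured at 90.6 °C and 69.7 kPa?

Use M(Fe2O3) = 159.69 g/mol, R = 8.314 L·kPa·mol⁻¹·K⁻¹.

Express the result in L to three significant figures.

1730 L

n(Fe2O3) = 2120 / 159.69 = 13.28 mol
n(CO) = PV/RT = (2970 × 172) / (8.314 × 597.15) = 102.9 mol
For 13.28 mol Fe2O3, stoichiometry requires (3/1) × 13.28 = 39.84 mol CO; 102.9 mol is available, so Fe2O3 is limiting.
n(CO2) = (3/1) × 13.28 = 39.84 mol
V(CO2) = nRT/P = 39.84 × 8.314 × 363.75 / 69.7 = 1729 L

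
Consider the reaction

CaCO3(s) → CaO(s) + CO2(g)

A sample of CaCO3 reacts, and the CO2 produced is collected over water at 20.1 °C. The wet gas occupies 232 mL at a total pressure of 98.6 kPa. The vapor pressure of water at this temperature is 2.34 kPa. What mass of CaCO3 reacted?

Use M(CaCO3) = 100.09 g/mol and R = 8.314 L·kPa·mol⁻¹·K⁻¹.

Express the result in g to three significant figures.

0.917 g

P(CO2) = 98.6 − 2.34 = 96.26 kPa
n(CO2) = PV/RT = (96.26 × 0.2320) / (8.314 × 293.25) = 0.009160 mol
n(CaCO3) = (1/1) × 0.009160 = 0.009160 mol
m(CaCO3) = 0.009160 × 100.09 = 0.9168 g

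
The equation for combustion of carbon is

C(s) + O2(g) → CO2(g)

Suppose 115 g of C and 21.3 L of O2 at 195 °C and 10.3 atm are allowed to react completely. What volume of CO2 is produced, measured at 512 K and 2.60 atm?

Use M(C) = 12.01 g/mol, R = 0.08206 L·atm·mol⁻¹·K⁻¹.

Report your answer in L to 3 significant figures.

n(C) = 115 / 12.01 = 9.575 mol
n(O2) = PV/RT = (10.3 × 21.3) / (0.08206 × 468.15) = 5.711 mol
For 9.575 mol C, stoichiometry requires (1/1) × 9.575 = 9.575 mol O2; 5.711 mol is available, so O2 is limiting.
n(CO2) = (1/1) × 5.711 = 5.711 mol
V(CO2) = nRT/P = 5.711 × 0.08206 × 512 / 2.60 = 92.29 L

92.3 L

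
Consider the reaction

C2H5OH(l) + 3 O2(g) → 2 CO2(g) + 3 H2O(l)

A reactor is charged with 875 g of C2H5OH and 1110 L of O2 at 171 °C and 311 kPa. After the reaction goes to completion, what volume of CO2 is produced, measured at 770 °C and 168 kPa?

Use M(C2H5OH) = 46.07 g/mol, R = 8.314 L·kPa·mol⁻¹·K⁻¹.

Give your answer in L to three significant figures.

1960 L

n(C2H5OH) = 875 / 46.07 = 18.99 mol
n(O2) = PV/RT = (311 × 1110) / (8.314 × 444.15) = 93.49 mol
For 18.99 mol C2H5OH, stoichiometry requires (3/1) × 18.99 = 56.97 mol O2; 93.49 mol is available, so C2H5OH is limiting.
n(CO2) = (2/1) × 18.99 = 37.98 mol
V(CO2) = nRT/P = 37.98 × 8.314 × 1043.15 / 168 = 1961 L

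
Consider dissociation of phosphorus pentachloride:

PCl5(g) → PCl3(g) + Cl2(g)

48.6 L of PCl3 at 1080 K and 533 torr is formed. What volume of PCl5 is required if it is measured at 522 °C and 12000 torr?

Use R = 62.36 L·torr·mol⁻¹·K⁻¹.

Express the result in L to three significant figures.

n(PCl3) = PV/RT = (533 × 48.6) / (62.36 × 1080) = 0.3846 mol
n(PCl5) = (1/1) × 0.3846 = 0.3846 mol
V = nRT/P = 0.3846 × 62.36 × 795.15 / 12000 = 1.589 L

1.59 L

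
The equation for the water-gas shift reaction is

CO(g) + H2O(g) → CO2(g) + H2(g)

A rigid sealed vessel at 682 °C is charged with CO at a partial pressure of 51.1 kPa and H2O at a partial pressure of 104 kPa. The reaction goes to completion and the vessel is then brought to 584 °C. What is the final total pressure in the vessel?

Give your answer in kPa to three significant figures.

139 kPa

At constant V, partial pressures at 682 °C are proportional to moles, so apply stoichiometry directly to pressures.
P(H2O) required for 51.1 kPa of CO = (1/1) × 51.1 = 51.10 kPa; available 104 kPa, so CO is limiting.
P(H2O) remaining = 104 − (1/1) × 51.1 = 52.90 kPa
P(gaseous products) = (1+1)/1 × 51.1 = 102.2 kPa
P_total at 682 °C = 52.90 + 102.2 = 155.1 kPa
Scaling to 584 °C: P = 155.1 × 857.15/955.15 = 139.2 kPa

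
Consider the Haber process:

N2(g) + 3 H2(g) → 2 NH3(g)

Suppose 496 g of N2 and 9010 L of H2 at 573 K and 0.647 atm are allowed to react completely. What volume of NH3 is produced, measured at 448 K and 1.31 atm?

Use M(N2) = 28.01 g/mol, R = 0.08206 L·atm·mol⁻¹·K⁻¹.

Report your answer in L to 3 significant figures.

n(N2) = 496 / 28.01 = 17.71 mol
n(H2) = PV/RT = (0.647 × 9010) / (0.08206 × 573) = 124.0 mol
For 17.71 mol N2, stoichiometry requires (3/1) × 17.71 = 53.13 mol H2; 124.0 mol is available, so N2 is limiting.
n(NH3) = (2/1) × 17.71 = 35.42 mol
V(NH3) = nRT/P = 35.42 × 0.08206 × 448 / 1.31 = 994.0 L

994 L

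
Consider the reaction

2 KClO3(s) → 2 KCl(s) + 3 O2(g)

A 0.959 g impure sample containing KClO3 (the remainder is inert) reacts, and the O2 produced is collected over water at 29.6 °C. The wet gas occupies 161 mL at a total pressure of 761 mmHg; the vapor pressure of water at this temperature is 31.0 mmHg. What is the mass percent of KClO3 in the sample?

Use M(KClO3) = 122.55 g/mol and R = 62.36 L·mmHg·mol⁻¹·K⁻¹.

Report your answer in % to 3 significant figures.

53.0 %

P(O2) = 761 − 31.0 = 730.0 mmHg
n(O2) = PV/RT = (730.0 × 0.1610) / (62.36 × 302.75) = 0.006225 mol
n(KClO3) = (2/3) × 0.006225 = 0.004150 mol
m(KClO3) = 0.004150 × 122.55 = 0.5086 g
%KClO3 = 0.5086 / 0.959 × 100 = 53.03%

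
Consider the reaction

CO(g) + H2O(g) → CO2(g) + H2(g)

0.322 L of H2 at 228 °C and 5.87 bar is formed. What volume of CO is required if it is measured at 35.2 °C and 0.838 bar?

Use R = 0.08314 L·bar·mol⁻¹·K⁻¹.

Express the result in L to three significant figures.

1.39 L

n(H2) = PV/RT = (5.87 × 0.322) / (0.08314 × 501.15) = 0.04536 mol
n(CO) = (1/1) × 0.04536 = 0.04536 mol
V = nRT/P = 0.04536 × 0.08314 × 308.35 / 0.838 = 1.388 L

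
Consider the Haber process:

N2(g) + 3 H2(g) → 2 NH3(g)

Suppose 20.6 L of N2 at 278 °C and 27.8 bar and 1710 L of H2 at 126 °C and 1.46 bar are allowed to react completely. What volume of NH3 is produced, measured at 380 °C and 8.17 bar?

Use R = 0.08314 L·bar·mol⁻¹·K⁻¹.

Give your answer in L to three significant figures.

166 L

n(N2) = PV/RT = (27.8 × 20.6) / (0.08314 × 551.15) = 12.50 mol
n(H2) = PV/RT = (1.46 × 1710) / (0.08314 × 399.15) = 75.23 mol
For 12.50 mol N2, stoichiometry requires (3/1) × 12.50 = 37.50 mol H2; 75.23 mol is available, so N2 is limiting.
n(NH3) = (2/1) × 12.50 = 25.00 mol
V(NH3) = nRT/P = 25.00 × 0.08314 × 653.15 / 8.17 = 166.2 L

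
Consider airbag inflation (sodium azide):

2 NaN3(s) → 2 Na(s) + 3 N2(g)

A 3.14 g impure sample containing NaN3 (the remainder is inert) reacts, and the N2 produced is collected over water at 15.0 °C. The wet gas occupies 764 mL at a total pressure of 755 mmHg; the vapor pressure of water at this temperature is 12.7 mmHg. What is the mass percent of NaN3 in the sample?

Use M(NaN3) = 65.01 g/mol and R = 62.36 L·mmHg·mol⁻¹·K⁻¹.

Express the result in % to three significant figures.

P(N2) = 755 − 12.7 = 742.3 mmHg
n(N2) = PV/RT = (742.3 × 0.7640) / (62.36 × 288.15) = 0.03156 mol
n(NaN3) = (2/3) × 0.03156 = 0.02104 mol
m(NaN3) = 0.02104 × 65.01 = 1.368 g
%NaN3 = 1.368 / 3.14 × 100 = 43.57%

43.6 %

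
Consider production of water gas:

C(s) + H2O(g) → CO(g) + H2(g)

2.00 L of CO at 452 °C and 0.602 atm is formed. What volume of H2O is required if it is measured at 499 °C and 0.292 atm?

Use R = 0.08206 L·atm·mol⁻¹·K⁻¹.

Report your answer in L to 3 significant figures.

4.39 L

n(CO) = PV/RT = (0.602 × 2.00) / (0.08206 × 725.15) = 0.02023 mol
n(H2O) = (1/1) × 0.02023 = 0.02023 mol
V = nRT/P = 0.02023 × 0.08206 × 772.15 / 0.292 = 4.390 L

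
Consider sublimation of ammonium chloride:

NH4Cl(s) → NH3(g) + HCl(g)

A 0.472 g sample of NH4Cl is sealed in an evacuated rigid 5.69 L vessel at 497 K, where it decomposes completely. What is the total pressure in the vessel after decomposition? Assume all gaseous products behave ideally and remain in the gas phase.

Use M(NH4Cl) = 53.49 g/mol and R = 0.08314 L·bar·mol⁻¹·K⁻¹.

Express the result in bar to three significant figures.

0.128 bar

n(NH4Cl) = 0.472 / 53.49 = 0.008824 mol
n(gas produced) = (2/1) × 0.008824 = 0.01765 mol
P = nRT/V = 0.01765 × 0.08314 × 497 / 5.69 = 0.1282 bar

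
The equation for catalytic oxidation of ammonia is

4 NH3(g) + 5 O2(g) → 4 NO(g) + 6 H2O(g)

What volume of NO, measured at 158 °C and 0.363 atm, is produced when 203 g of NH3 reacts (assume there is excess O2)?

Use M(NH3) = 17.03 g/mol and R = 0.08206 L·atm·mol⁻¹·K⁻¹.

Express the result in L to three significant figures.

1160 L

n(NH3) = 203.0 / 17.03 = 11.92 mol
n(NO) = (4/4) × 11.92 = 11.92 mol
V = nRT/P = 11.92 × 0.08206 × 431.15 / 0.363 = 1162 L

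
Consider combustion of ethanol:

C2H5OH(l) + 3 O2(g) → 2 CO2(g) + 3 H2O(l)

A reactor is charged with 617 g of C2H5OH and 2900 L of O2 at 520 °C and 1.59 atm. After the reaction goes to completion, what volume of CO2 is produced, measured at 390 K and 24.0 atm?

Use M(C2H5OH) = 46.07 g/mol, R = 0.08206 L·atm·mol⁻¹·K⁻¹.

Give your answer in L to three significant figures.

35.7 L

n(C2H5OH) = 617 / 46.07 = 13.39 mol
n(O2) = PV/RT = (1.59 × 2900) / (0.08206 × 793.15) = 70.84 mol
For 13.39 mol C2H5OH, stoichiometry requires (3/1) × 13.39 = 40.17 mol O2; 70.84 mol is available, so C2H5OH is limiting.
n(CO2) = (2/1) × 13.39 = 26.78 mol
V(CO2) = nRT/P = 26.78 × 0.08206 × 390 / 24.0 = 35.71 L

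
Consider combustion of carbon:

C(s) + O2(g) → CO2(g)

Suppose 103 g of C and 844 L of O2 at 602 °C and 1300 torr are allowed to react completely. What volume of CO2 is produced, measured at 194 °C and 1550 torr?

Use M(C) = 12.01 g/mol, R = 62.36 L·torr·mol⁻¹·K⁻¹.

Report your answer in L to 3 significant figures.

161 L

n(C) = 103 / 12.01 = 8.576 mol
n(O2) = PV/RT = (1300 × 844) / (62.36 × 875.15) = 20.10 mol
For 8.576 mol C, stoichiometry requires (1/1) × 8.576 = 8.576 mol O2; 20.10 mol is available, so C is limiting.
n(CO2) = (1/1) × 8.576 = 8.576 mol
V(CO2) = nRT/P = 8.576 × 62.36 × 467.15 / 1550 = 161.2 L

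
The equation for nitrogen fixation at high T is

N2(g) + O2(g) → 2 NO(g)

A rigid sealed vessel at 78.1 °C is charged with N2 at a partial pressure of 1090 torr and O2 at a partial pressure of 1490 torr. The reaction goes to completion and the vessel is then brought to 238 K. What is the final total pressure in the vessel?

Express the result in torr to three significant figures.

At constant V, partial pressures at 78.1 °C are proportional to moles, so apply stoichiometry directly to pressures.
P(O2) required for 1090 torr of N2 = (1/1) × 1090 = 1090 torr; available 1490 torr, so N2 is limiting.
P(O2) remaining = 1490 − (1/1) × 1090 = 400.0 torr
P(gaseous products) = (2)/1 × 1090 = 2180 torr
P_total at 78.1 °C = 400.0 + 2180 = 2580 torr
Scaling to 238 K: P = 2580 × 238/351.25 = 1748 torr

1750 torr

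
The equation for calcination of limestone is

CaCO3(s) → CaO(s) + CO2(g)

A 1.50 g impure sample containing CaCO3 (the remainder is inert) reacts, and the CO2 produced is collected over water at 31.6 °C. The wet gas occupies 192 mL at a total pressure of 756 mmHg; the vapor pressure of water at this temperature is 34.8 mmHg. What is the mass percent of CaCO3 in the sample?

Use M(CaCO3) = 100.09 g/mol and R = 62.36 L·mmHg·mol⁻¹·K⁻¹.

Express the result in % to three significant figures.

48.6 %

P(CO2) = 756 − 34.8 = 721.2 mmHg
n(CO2) = PV/RT = (721.2 × 0.1920) / (62.36 × 304.75) = 0.007286 mol
n(CaCO3) = (1/1) × 0.007286 = 0.007286 mol
m(CaCO3) = 0.007286 × 100.09 = 0.7293 g
%CaCO3 = 0.7293 / 1.50 × 100 = 48.62%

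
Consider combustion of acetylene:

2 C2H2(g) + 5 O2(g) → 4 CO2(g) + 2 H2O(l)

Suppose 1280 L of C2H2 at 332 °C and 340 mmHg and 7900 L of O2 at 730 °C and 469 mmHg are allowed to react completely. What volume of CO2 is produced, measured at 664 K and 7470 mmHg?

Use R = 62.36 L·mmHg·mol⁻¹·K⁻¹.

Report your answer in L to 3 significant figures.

n(C2H2) = PV/RT = (340 × 1280) / (62.36 × 605.15) = 11.53 mol
n(O2) = PV/RT = (469 × 7900) / (62.36 × 1003.15) = 59.23 mol
For 11.53 mol C2H2, stoichiometry requires (5/2) × 11.53 = 28.82 mol O2; 59.23 mol is available, so C2H2 is limiting.
n(CO2) = (4/2) × 11.53 = 23.06 mol
V(CO2) = nRT/P = 23.06 × 62.36 × 664 / 7470 = 127.8 L

128 L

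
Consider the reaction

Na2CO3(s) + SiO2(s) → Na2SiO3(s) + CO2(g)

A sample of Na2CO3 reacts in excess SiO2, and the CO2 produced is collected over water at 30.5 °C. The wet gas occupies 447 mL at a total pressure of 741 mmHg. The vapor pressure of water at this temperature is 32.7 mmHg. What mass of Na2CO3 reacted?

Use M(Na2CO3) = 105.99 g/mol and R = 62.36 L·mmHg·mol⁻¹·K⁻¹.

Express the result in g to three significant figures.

1.77 g

P(CO2) = 741 − 32.7 = 708.3 mmHg
n(CO2) = PV/RT = (708.3 × 0.4470) / (62.36 × 303.65) = 0.01672 mol
n(Na2CO3) = (1/1) × 0.01672 = 0.01672 mol
m(Na2CO3) = 0.01672 × 105.99 = 1.772 g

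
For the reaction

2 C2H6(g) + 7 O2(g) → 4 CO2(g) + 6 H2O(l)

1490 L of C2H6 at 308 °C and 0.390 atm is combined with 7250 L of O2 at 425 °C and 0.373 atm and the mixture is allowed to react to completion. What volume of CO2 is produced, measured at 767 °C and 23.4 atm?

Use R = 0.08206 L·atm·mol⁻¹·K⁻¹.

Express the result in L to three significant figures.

88.9 L

n(C2H6) = PV/RT = (0.390 × 1490) / (0.08206 × 581.15) = 12.19 mol
n(O2) = PV/RT = (0.373 × 7250) / (0.08206 × 698.15) = 47.20 mol
For 12.19 mol C2H6, stoichiometry requires (7/2) × 12.19 = 42.66 mol O2; 47.20 mol is available, so C2H6 is limiting.
n(CO2) = (4/2) × 12.19 = 24.38 mol
V(CO2) = nRT/P = 24.38 × 0.08206 × 1040.15 / 23.4 = 88.93 L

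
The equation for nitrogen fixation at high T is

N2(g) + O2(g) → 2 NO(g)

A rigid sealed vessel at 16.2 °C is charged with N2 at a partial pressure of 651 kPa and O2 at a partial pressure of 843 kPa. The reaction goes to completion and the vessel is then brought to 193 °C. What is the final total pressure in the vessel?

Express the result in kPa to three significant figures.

2410 kPa

Because the vessel is rigid and T is held at 16.2 °C, work the stoichiometry in partial pressures (P_i = n_iRT/V).
P(O2) required for 651 kPa of N2 = (1/1) × 651 = 651.0 kPa; available 843 kPa, so N2 is limiting.
P(O2) remaining = 843 − (1/1) × 651 = 192.0 kPa
P(gaseous products) = (2)/1 × 651 = 1302 kPa
P_total at 16.2 °C = 192.0 + 1302 = 1494 kPa
Scaling to 193 °C: P = 1494 × 466.15/289.35 = 2407 kPa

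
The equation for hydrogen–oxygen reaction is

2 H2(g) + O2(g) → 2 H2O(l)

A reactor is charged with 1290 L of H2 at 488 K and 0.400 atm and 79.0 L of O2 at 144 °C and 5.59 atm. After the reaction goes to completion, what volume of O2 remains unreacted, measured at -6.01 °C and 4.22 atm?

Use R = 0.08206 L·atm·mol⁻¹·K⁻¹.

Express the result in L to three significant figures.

n(H2) = PV/RT = (0.400 × 1290) / (0.08206 × 488) = 12.89 mol
n(O2) = PV/RT = (5.59 × 79.0) / (0.08206 × 417.15) = 12.90 mol
For 12.89 mol H2, stoichiometry requires (1/2) × 12.89 = 6.445 mol O2; 12.90 mol is available, so H2 is limiting.
n(O2) consumed = (1/2) × 12.89 = 6.445 mol; remaining = 12.90 − 6.445 = 6.455 mol
V(O2) = nRT/P = 6.455 × 0.08206 × 267.14 / 4.22 = 33.53 L

33.5 L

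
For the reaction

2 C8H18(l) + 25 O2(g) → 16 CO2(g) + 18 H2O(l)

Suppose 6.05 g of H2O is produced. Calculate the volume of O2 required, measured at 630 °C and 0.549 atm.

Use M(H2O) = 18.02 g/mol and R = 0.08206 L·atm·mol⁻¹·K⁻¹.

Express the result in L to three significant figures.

62.9 L

n(H2O) = 6.050 / 18.02 = 0.3357 mol
n(O2) = (25/18) × 0.3357 = 0.4662 mol
V = nRT/P = 0.4662 × 0.08206 × 903.15 / 0.549 = 62.93 L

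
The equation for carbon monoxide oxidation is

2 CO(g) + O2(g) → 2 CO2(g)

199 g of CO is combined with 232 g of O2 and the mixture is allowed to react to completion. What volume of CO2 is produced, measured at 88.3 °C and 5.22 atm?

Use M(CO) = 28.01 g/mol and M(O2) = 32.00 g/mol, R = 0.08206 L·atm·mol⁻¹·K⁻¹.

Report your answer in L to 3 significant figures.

n(CO) = 199 / 28.01 = 7.105 mol
n(O2) = 232 / 32.00 = 7.250 mol
For 7.105 mol CO, stoichiometry requires (1/2) × 7.105 = 3.553 mol O2; 7.250 mol is available, so CO is limiting.
n(CO2) = (2/2) × 7.105 = 7.105 mol
V(CO2) = nRT/P = 7.105 × 0.08206 × 361.45 / 5.22 = 40.37 L

40.4 L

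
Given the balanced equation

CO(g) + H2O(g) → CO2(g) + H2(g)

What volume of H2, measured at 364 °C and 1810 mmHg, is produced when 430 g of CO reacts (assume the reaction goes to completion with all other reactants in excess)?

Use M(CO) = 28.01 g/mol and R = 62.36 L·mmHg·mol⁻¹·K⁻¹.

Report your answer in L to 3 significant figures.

n(CO) = 430.0 / 28.01 = 15.35 mol
n(H2) = (1/1) × 15.35 = 15.35 mol
V = nRT/P = 15.35 × 62.36 × 637.15 / 1810 = 337.0 L

337 L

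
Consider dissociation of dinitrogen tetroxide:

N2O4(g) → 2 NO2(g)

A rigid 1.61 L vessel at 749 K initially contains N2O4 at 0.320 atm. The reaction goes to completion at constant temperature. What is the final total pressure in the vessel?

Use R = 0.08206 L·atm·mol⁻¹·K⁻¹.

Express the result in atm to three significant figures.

Rigid vessel, constant T ⇒ P scales with total gas moles (1 → 2).
P_final = (2/1) × 0.320 = 0.6400 atm

0.640 atm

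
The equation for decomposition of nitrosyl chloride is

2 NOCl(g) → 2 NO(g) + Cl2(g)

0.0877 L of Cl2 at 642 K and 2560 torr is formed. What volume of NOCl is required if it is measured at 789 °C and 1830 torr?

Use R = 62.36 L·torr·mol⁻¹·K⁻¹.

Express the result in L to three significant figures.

n(Cl2) = PV/RT = (2560 × 0.0877) / (62.36 × 642) = 0.005608 mol
n(NOCl) = (2/1) × 0.005608 = 0.01122 mol
V = nRT/P = 0.01122 × 62.36 × 1062.15 / 1830 = 0.4061 L

0.406 L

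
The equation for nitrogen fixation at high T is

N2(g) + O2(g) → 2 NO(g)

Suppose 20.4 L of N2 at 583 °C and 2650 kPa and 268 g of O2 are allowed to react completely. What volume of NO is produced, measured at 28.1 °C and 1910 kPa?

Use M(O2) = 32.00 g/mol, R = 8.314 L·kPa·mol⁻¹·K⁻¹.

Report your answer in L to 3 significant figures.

n(N2) = PV/RT = (2650 × 20.4) / (8.314 × 856.15) = 7.595 mol
n(O2) = 268 / 32.00 = 8.375 mol
For 7.595 mol N2, stoichiometry requires (1/1) × 7.595 = 7.595 mol O2; 8.375 mol is available, so N2 is limiting.
n(NO) = (2/1) × 7.595 = 15.19 mol
V(NO) = nRT/P = 15.19 × 8.314 × 301.25 / 1910 = 19.92 L

19.9 L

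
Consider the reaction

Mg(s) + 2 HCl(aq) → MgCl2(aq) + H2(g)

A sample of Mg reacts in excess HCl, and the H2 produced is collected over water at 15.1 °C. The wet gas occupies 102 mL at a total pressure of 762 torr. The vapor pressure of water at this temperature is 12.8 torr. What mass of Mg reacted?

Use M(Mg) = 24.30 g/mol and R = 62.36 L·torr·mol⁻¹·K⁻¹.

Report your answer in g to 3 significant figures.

0.103 g

P(H2) = 762 − 12.8 = 749.2 torr
n(H2) = PV/RT = (749.2 × 0.1020) / (62.36 × 288.25) = 0.004251 mol
n(Mg) = (1/1) × 0.004251 = 0.004251 mol
m(Mg) = 0.004251 × 24.30 = 0.1033 g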